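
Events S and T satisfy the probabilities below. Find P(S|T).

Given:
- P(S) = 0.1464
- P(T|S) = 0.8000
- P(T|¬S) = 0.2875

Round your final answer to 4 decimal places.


Bayes' theorem: P(S|T) = P(T|S) × P(S) / P(T)

Step 1: Calculate P(T) using law of total probability
P(T) = P(T|S)P(S) + P(T|¬S)P(¬S)
     = 0.8000 × 0.1464 + 0.2875 × 0.8536
     = 0.11712000 + 0.24541000
     = 0.36253000

Step 2: Apply Bayes' theorem
P(S|T) = P(T|S) × P(S) / P(T)
       = 0.11712000 / 0.36253000
       = 0.3231


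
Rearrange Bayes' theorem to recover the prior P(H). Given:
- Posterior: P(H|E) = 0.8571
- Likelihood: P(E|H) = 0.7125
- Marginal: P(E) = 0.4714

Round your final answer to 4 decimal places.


From Bayes' theorem: P(H|E) = P(E|H) × P(H) / P(E)

Rearranging for P(H):
P(H) = P(H|E) × P(E) / P(E|H)
     = 0.8571 × 0.4714 / 0.7125
     = 0.40403694 / 0.7125
     = 0.5671


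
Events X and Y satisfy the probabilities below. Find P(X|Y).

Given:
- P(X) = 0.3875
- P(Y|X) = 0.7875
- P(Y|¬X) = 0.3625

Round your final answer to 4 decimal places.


Bayes' theorem: P(X|Y) = P(Y|X) × P(X) / P(Y)

Step 1: Calculate P(Y) using law of total probability
P(Y) = P(Y|X)P(X) + P(Y|¬X)P(¬X)
     = 0.7875 × 0.3875 + 0.3625 × 0.6125
     = 0.30515625 + 0.22203125
     = 0.52718750

Step 2: Apply Bayes' theorem
P(X|Y) = P(Y|X) × P(X) / P(Y)
       = 0.30515625 / 0.52718750
       = 0.5788


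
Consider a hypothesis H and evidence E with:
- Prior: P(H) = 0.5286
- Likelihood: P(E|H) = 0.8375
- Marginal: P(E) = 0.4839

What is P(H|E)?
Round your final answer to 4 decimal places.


Using Bayes' theorem:

P(H|E) = P(E|H) × P(H) / P(E)
       = 0.8375 × 0.5286 / 0.4839
       = 0.44270250 / 0.4839
       = 0.9149

The evidence strengthens our belief in H.
Prior: 0.5286 → Posterior: 0.9149


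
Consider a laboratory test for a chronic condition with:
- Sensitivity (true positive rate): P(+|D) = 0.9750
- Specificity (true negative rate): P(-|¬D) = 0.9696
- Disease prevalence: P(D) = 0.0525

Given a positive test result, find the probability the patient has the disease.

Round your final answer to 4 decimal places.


Let D = has disease, + = positive test

Given:
- P(D) = 0.0525 (prevalence)
- P(+|D) = 0.9750 (sensitivity)
- P(-|¬D) = 0.9696 (specificity)
- P(+|¬D) = 0.0304 (false positive rate = 1 - specificity)

Step 1: Find P(+)
P(+) = P(+|D)P(D) + P(+|¬D)P(¬D)
     = 0.9750 × 0.0525 + 0.0304 × 0.9475
     = 0.05118750 + 0.02880400
     = 0.07999150

Step 2: Apply Bayes' theorem for P(D|+)
P(D|+) = P(+|D)P(D) / P(+)
       = 0.05118750 / 0.07999150
       = 0.6399


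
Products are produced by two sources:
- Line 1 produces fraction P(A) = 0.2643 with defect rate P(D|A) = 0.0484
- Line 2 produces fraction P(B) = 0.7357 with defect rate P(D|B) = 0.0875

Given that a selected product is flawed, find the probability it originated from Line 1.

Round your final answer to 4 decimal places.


Let A = from Line 1, D = flawed

Given:
- P(A) = 0.2643, P(B) = 0.7357
- P(D|A) = 0.0484, P(D|B) = 0.0875

Step 1: Find P(D)
P(D) = P(D|A)P(A) + P(D|B)P(B)
     = 0.0484 × 0.2643 + 0.0875 × 0.7357
     = 0.01279212 + 0.06437375
     = 0.07716587

Step 2: Apply Bayes' theorem
P(A|D) = P(D|A)P(A) / P(D)
       = 0.01279212 / 0.07716587
       = 0.1658


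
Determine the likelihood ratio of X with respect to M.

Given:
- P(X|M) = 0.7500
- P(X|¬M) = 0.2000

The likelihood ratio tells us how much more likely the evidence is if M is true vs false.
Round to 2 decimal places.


Likelihood Ratio (LR) = P(X|M) / P(X|¬M)

LR = 0.7500 / 0.2000
   = 3.75

The evidence is 3.75 times more likely if M is true than if M is false.
LR > 1, so observing X raises the odds in favor of M.


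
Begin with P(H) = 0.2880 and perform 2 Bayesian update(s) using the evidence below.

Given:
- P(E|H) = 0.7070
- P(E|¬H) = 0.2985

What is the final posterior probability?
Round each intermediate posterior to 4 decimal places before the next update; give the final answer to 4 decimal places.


Sequential Bayesian updating:

Initial prior: P(H) = 0.2880

Update 1:
  P(E) = 0.7070 × 0.2880 + 0.2985 × 0.7120 = 0.20361600 + 0.21253200 = 0.41614800
  P(H|E) = 0.20361600 / 0.41614800 = 0.4893

Update 2:
  P(E) = 0.7070 × 0.4893 + 0.2985 × 0.5107 = 0.34593510 + 0.15244395 = 0.49837905
  P(H|E) = 0.34593510 / 0.49837905 = 0.6941

Final posterior: 0.6941


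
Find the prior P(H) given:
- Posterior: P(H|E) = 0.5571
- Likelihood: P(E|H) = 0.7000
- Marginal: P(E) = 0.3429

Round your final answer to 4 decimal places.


From Bayes' theorem: P(H|E) = P(E|H) × P(H) / P(E)

Rearranging for P(H):
P(H) = P(H|E) × P(E) / P(E|H)
     = 0.5571 × 0.3429 / 0.7000
     = 0.19102959 / 0.7000
     = 0.2729


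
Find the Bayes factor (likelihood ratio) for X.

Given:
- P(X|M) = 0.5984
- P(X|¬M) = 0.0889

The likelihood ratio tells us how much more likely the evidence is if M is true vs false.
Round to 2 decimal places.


Likelihood Ratio (LR) = P(X|M) / P(X|¬M)

LR = 0.5984 / 0.0889
   = 6.73

The evidence is 6.73 times more likely if M is true than if M is false.
Since LR > 1, the evidence supports M over ¬M.


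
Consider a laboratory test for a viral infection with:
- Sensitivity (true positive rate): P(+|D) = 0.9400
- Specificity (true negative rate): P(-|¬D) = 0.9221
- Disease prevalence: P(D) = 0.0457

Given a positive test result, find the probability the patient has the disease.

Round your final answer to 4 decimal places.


Let D = has disease, + = positive test

Given:
- P(D) = 0.0457 (prevalence)
- P(+|D) = 0.9400 (sensitivity)
- P(-|¬D) = 0.9221 (specificity)
- P(+|¬D) = 0.0779 (false positive rate = 1 - specificity)

Step 1: Find P(+)
P(+) = P(+|D)P(D) + P(+|¬D)P(¬D)
     = 0.9400 × 0.0457 + 0.0779 × 0.9543
     = 0.04295800 + 0.07433997
     = 0.11729797

Step 2: Apply Bayes' theorem for P(D|+)
P(D|+) = P(+|D)P(D) / P(+)
       = 0.04295800 / 0.11729797
       = 0.3662


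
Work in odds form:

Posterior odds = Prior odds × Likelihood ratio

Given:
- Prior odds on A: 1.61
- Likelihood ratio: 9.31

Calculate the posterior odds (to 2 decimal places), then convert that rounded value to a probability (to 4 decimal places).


Step 1: Calculate posterior odds
Posterior odds = Prior odds × LR
               = 1.61 × 9.31
               = 14.99

Step 2: Convert to probability
P(A|E) = Posterior odds / (1 + Posterior odds)
       = 14.99 / (1 + 14.99)
       = 14.99 / 15.99
       = 0.9375

The evidence increased P(A) from 0.6169 to 0.9375.


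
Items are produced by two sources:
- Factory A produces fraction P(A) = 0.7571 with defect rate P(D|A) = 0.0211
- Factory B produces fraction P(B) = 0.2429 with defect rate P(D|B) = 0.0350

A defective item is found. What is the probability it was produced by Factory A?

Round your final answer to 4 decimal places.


Let A = from Factory A, D = defective

Given:
- P(A) = 0.7571, P(B) = 0.2429
- P(D|A) = 0.0211, P(D|B) = 0.0350

Step 1: Find P(D)
P(D) = P(D|A)P(A) + P(D|B)P(B)
     = 0.0211 × 0.7571 + 0.0350 × 0.2429
     = 0.01597481 + 0.00850150
     = 0.02447631

Step 2: Apply Bayes' theorem
P(A|D) = P(D|A)P(A) / P(D)
       = 0.01597481 / 0.02447631
       = 0.6527


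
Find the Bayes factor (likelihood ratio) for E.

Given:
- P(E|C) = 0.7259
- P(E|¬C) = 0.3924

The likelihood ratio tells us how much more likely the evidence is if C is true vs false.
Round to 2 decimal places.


Likelihood Ratio (LR) = P(E|C) / P(E|¬C)

LR = 0.7259 / 0.3924
   = 1.85

The evidence is 1.85 times more likely if C is true than if C is false.
LR > 1, so observing E raises the odds in favor of C.


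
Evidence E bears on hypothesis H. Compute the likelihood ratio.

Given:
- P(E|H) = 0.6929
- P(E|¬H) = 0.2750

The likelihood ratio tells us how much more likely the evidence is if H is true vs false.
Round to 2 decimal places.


Likelihood Ratio (LR) = P(E|H) / P(E|¬H)

LR = 0.6929 / 0.2750
   = 2.52

The evidence is 2.52 times more likely if H is true than if H is false.
Since LR > 1, the evidence supports H over ¬H.


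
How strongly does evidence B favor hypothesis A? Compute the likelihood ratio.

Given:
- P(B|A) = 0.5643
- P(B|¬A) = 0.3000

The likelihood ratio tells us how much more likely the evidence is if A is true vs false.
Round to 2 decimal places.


Likelihood Ratio (LR) = P(B|A) / P(B|¬A)

LR = 0.5643 / 0.3000
   = 1.88

The evidence is 1.88 times more likely if A is true than if A is false.
Because LR exceeds 1, B is evidence for A.


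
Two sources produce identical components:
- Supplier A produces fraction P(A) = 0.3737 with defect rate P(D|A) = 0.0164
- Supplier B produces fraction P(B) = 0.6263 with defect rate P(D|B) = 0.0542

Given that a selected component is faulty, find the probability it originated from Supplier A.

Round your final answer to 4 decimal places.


Let A = from Supplier A, D = faulty

Given:
- P(A) = 0.3737, P(B) = 0.6263
- P(D|A) = 0.0164, P(D|B) = 0.0542

Step 1: Find P(D)
P(D) = P(D|A)P(A) + P(D|B)P(B)
     = 0.0164 × 0.3737 + 0.0542 × 0.6263
     = 0.00612868 + 0.03394546
     = 0.04007414

Step 2: Apply Bayes' theorem
P(A|D) = P(D|A)P(A) / P(D)
       = 0.00612868 / 0.04007414
       = 0.1529


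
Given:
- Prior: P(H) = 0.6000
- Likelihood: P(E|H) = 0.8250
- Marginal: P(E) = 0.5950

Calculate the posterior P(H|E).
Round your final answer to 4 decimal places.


Using Bayes' theorem:

P(H|E) = P(E|H) × P(H) / P(E)
       = 0.8250 × 0.6000 / 0.5950
       = 0.49500000 / 0.5950
       = 0.8319

The evidence strengthens our belief in H.
Prior: 0.6000 → Posterior: 0.8319


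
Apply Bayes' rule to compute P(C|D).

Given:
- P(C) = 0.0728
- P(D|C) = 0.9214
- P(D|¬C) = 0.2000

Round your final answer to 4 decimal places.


Bayes' theorem: P(C|D) = P(D|C) × P(C) / P(D)

Step 1: Calculate P(D) using law of total probability
P(D) = P(D|C)P(C) + P(D|¬C)P(¬C)
     = 0.9214 × 0.0728 + 0.2000 × 0.9272
     = 0.06707792 + 0.18544000
     = 0.25251792

Step 2: Apply Bayes' theorem
P(C|D) = P(D|C) × P(C) / P(D)
       = 0.06707792 / 0.25251792
       = 0.2656


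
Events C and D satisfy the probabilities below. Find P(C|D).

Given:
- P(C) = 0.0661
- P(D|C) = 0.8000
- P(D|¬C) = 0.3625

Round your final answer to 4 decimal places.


Bayes' theorem: P(C|D) = P(D|C) × P(C) / P(D)

Step 1: Calculate P(D) using law of total probability
P(D) = P(D|C)P(C) + P(D|¬C)P(¬C)
     = 0.8000 × 0.0661 + 0.3625 × 0.9339
     = 0.05288000 + 0.33853875
     = 0.39141875

Step 2: Apply Bayes' theorem
P(C|D) = P(D|C) × P(C) / P(D)
       = 0.05288000 / 0.39141875
       = 0.1351


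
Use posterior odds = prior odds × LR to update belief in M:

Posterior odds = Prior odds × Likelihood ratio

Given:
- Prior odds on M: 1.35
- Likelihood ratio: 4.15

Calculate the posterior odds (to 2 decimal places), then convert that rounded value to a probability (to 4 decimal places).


Step 1: Calculate posterior odds
Posterior odds = Prior odds × LR
               = 1.35 × 4.15
               = 5.60

Step 2: Convert to probability
P(M|E) = Posterior odds / (1 + Posterior odds)
       = 5.60 / (1 + 5.60)
       = 5.60 / 6.60
       = 0.8485

The evidence increased P(M) from 0.5745 to 0.8485.


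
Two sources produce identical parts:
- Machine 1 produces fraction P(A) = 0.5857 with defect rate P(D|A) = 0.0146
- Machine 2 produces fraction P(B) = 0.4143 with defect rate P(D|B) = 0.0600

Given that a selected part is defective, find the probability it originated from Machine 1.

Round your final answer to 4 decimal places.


Let A = from Machine 1, D = defective

Given:
- P(A) = 0.5857, P(B) = 0.4143
- P(D|A) = 0.0146, P(D|B) = 0.0600

Step 1: Find P(D)
P(D) = P(D|A)P(A) + P(D|B)P(B)
     = 0.0146 × 0.5857 + 0.0600 × 0.4143
     = 0.00855122 + 0.02485800
     = 0.03340922

Step 2: Apply Bayes' theorem
P(A|D) = P(D|A)P(A) / P(D)
       = 0.00855122 / 0.03340922
       = 0.2560


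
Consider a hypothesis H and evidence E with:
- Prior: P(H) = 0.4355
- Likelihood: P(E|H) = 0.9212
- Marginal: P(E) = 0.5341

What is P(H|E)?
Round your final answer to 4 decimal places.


Using Bayes' theorem:

P(H|E) = P(E|H) × P(H) / P(E)
       = 0.9212 × 0.4355 / 0.5341
       = 0.40118260 / 0.5341
       = 0.7511

The evidence strengthens our belief in H.
Prior: 0.4355 → Posterior: 0.7511


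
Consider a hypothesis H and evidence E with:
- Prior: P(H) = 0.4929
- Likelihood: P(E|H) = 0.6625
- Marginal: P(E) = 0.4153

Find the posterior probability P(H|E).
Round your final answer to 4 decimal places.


Using Bayes' theorem:

P(H|E) = P(E|H) × P(H) / P(E)
       = 0.6625 × 0.4929 / 0.4153
       = 0.32654625 / 0.4153
       = 0.7863

The evidence strengthens our belief in H.
Prior: 0.4929 → Posterior: 0.7863


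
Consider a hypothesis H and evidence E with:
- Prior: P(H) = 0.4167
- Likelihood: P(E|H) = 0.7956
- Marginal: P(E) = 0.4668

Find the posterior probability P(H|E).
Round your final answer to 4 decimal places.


Using Bayes' theorem:

P(H|E) = P(E|H) × P(H) / P(E)
       = 0.7956 × 0.4167 / 0.4668
       = 0.33152652 / 0.4668
       = 0.7102

The evidence strengthens our belief in H.
Prior: 0.4167 → Posterior: 0.7102


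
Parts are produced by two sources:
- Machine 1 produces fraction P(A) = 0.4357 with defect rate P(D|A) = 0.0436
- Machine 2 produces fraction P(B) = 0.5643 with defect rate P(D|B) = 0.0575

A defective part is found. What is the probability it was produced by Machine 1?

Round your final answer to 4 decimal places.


Let A = from Machine 1, D = defective

Given:
- P(A) = 0.4357, P(B) = 0.5643
- P(D|A) = 0.0436, P(D|B) = 0.0575

Step 1: Find P(D)
P(D) = P(D|A)P(A) + P(D|B)P(B)
     = 0.0436 × 0.4357 + 0.0575 × 0.5643
     = 0.01899652 + 0.03244725
     = 0.05144377

Step 2: Apply Bayes' theorem
P(A|D) = P(D|A)P(A) / P(D)
       = 0.01899652 / 0.05144377
       = 0.3693


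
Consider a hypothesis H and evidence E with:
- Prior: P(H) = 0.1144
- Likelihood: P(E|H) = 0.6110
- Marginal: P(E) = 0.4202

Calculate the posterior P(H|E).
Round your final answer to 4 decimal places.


Using Bayes' theorem:

P(H|E) = P(E|H) × P(H) / P(E)
       = 0.6110 × 0.1144 / 0.4202
       = 0.06989840 / 0.4202
       = 0.1663

The evidence strengthens our belief in H.
Prior: 0.1144 → Posterior: 0.1663


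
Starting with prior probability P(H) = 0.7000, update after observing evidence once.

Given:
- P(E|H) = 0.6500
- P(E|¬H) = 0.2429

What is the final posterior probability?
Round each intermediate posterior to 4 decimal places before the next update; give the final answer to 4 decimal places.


Sequential Bayesian updating:

Initial prior: P(H) = 0.7000

Update 1:
  P(E) = 0.6500 × 0.7000 + 0.2429 × 0.3000 = 0.45500000 + 0.07287000 = 0.52787000
  P(H|E) = 0.45500000 / 0.52787000 = 0.8620

Final posterior: 0.8620


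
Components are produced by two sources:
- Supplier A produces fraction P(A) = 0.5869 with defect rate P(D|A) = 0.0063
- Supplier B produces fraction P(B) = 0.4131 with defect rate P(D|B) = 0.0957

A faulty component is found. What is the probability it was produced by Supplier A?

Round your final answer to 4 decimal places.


Let A = from Supplier A, D = faulty

Given:
- P(A) = 0.5869, P(B) = 0.4131
- P(D|A) = 0.0063, P(D|B) = 0.0957

Step 1: Find P(D)
P(D) = P(D|A)P(A) + P(D|B)P(B)
     = 0.0063 × 0.5869 + 0.0957 × 0.4131
     = 0.00369747 + 0.03953367
     = 0.04323114

Step 2: Apply Bayes' theorem
P(A|D) = P(D|A)P(A) / P(D)
       = 0.00369747 / 0.04323114
       = 0.0855


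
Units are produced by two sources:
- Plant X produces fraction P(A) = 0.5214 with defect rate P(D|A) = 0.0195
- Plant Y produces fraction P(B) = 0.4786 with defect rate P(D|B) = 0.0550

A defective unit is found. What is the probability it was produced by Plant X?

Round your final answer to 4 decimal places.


Let A = from Plant X, D = defective

Given:
- P(A) = 0.5214, P(B) = 0.4786
- P(D|A) = 0.0195, P(D|B) = 0.0550

Step 1: Find P(D)
P(D) = P(D|A)P(A) + P(D|B)P(B)
     = 0.0195 × 0.5214 + 0.0550 × 0.4786
     = 0.01016730 + 0.02632300
     = 0.03649030

Step 2: Apply Bayes' theorem
P(A|D) = P(D|A)P(A) / P(D)
       = 0.01016730 / 0.03649030
       = 0.2786


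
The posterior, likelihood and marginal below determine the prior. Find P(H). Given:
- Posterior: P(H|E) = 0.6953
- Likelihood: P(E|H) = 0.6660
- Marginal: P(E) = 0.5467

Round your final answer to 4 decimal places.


From Bayes' theorem: P(H|E) = P(E|H) × P(H) / P(E)

Rearranging for P(H):
P(H) = P(H|E) × P(E) / P(E|H)
     = 0.6953 × 0.5467 / 0.6660
     = 0.38012051 / 0.6660
     = 0.5708


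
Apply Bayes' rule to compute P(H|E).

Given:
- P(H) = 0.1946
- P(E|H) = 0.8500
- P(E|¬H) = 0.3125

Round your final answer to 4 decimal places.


Bayes' theorem: P(H|E) = P(E|H) × P(H) / P(E)

Step 1: Calculate P(E) using law of total probability
P(E) = P(E|H)P(H) + P(E|¬H)P(¬H)
     = 0.8500 × 0.1946 + 0.3125 × 0.8054
     = 0.16541000 + 0.25168750
     = 0.41709750

Step 2: Apply Bayes' theorem
P(H|E) = P(E|H) × P(H) / P(E)
       = 0.16541000 / 0.41709750
       = 0.3966


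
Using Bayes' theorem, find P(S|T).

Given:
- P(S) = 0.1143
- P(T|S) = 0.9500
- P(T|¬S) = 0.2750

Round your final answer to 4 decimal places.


Bayes' theorem: P(S|T) = P(T|S) × P(S) / P(T)

Step 1: Calculate P(T) using law of total probability
P(T) = P(T|S)P(S) + P(T|¬S)P(¬S)
     = 0.9500 × 0.1143 + 0.2750 × 0.8857
     = 0.10858500 + 0.24356750
     = 0.35215250

Step 2: Apply Bayes' theorem
P(S|T) = P(T|S) × P(S) / P(T)
       = 0.10858500 / 0.35215250
       = 0.3083


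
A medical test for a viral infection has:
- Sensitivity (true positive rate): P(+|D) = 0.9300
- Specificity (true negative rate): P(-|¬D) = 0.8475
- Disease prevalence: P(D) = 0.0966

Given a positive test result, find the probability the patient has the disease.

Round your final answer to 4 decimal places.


Let D = has disease, + = positive test

Given:
- P(D) = 0.0966 (prevalence)
- P(+|D) = 0.9300 (sensitivity)
- P(-|¬D) = 0.8475 (specificity)
- P(+|¬D) = 0.1525 (false positive rate = 1 - specificity)

Step 1: Find P(+)
P(+) = P(+|D)P(D) + P(+|¬D)P(¬D)
     = 0.9300 × 0.0966 + 0.1525 × 0.9034
     = 0.08983800 + 0.13776850
     = 0.22760650

Step 2: Apply Bayes' theorem for P(D|+)
P(D|+) = P(+|D)P(D) / P(+)
       = 0.08983800 / 0.22760650
       = 0.3947


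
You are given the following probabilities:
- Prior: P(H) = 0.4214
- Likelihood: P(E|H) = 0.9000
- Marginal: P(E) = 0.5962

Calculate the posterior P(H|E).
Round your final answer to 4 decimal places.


Using Bayes' theorem:

P(H|E) = P(E|H) × P(H) / P(E)
       = 0.9000 × 0.4214 / 0.5962
       = 0.37926000 / 0.5962
       = 0.6361

The evidence strengthens our belief in H.
Prior: 0.4214 → Posterior: 0.6361


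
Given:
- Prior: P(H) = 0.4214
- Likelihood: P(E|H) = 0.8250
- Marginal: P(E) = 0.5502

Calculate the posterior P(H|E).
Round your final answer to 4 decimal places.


Using Bayes' theorem:

P(H|E) = P(E|H) × P(H) / P(E)
       = 0.8250 × 0.4214 / 0.5502
       = 0.34765500 / 0.5502
       = 0.6319

The evidence strengthens our belief in H.
Prior: 0.4214 → Posterior: 0.6319


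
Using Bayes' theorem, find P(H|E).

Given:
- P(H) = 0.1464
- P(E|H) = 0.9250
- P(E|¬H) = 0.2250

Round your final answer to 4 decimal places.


Bayes' theorem: P(H|E) = P(E|H) × P(H) / P(E)

Step 1: Calculate P(E) using law of total probability
P(E) = P(E|H)P(H) + P(E|¬H)P(¬H)
     = 0.9250 × 0.1464 + 0.2250 × 0.8536
     = 0.13542000 + 0.19206000
     = 0.32748000

Step 2: Apply Bayes' theorem
P(H|E) = P(E|H) × P(H) / P(E)
       = 0.13542000 / 0.32748000
       = 0.4135


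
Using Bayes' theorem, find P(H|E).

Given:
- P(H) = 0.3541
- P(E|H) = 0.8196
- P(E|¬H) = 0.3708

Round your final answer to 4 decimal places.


Bayes' theorem: P(H|E) = P(E|H) × P(H) / P(E)

Step 1: Calculate P(E) using law of total probability
P(E) = P(E|H)P(H) + P(E|¬H)P(¬H)
     = 0.8196 × 0.3541 + 0.3708 × 0.6459
     = 0.29022036 + 0.23949972
     = 0.52972008

Step 2: Apply Bayes' theorem
P(H|E) = P(E|H) × P(H) / P(E)
       = 0.29022036 / 0.52972008
       = 0.5479


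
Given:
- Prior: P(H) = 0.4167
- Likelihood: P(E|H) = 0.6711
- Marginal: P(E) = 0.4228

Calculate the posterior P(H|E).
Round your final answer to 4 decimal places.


Using Bayes' theorem:

P(H|E) = P(E|H) × P(H) / P(E)
       = 0.6711 × 0.4167 / 0.4228
       = 0.27964737 / 0.4228
       = 0.6614

The evidence strengthens our belief in H.
Prior: 0.4167 → Posterior: 0.6614


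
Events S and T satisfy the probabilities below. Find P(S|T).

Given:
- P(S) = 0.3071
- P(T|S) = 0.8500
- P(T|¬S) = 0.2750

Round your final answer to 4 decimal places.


Bayes' theorem: P(S|T) = P(T|S) × P(S) / P(T)

Step 1: Calculate P(T) using law of total probability
P(T) = P(T|S)P(S) + P(T|¬S)P(¬S)
     = 0.8500 × 0.3071 + 0.2750 × 0.6929
     = 0.26103500 + 0.19054750
     = 0.45158250

Step 2: Apply Bayes' theorem
P(S|T) = P(T|S) × P(S) / P(T)
       = 0.26103500 / 0.45158250
       = 0.5780


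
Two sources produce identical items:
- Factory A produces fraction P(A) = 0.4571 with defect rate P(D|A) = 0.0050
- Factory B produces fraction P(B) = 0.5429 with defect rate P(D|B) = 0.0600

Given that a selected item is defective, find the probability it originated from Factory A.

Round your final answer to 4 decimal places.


Let A = from Factory A, D = defective

Given:
- P(A) = 0.4571, P(B) = 0.5429
- P(D|A) = 0.0050, P(D|B) = 0.0600

Step 1: Find P(D)
P(D) = P(D|A)P(A) + P(D|B)P(B)
     = 0.0050 × 0.4571 + 0.0600 × 0.5429
     = 0.00228550 + 0.03257400
     = 0.03485950

Step 2: Apply Bayes' theorem
P(A|D) = P(D|A)P(A) / P(D)
       = 0.00228550 / 0.03485950
       = 0.0656


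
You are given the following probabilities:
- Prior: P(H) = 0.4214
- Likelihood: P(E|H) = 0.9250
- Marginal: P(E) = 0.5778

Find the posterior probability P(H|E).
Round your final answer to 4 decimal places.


Using Bayes' theorem:

P(H|E) = P(E|H) × P(H) / P(E)
       = 0.9250 × 0.4214 / 0.5778
       = 0.38979500 / 0.5778
       = 0.6746

The evidence strengthens our belief in H.
Prior: 0.4214 → Posterior: 0.6746


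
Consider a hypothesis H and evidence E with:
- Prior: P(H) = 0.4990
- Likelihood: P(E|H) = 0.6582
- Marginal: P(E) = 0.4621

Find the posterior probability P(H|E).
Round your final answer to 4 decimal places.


Using Bayes' theorem:

P(H|E) = P(E|H) × P(H) / P(E)
       = 0.6582 × 0.4990 / 0.4621
       = 0.32844180 / 0.4621
       = 0.7108

The evidence strengthens our belief in H.
Prior: 0.4990 → Posterior: 0.7108


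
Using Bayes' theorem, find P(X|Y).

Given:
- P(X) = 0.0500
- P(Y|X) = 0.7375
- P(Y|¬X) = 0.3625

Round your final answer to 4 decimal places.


Bayes' theorem: P(X|Y) = P(Y|X) × P(X) / P(Y)

Step 1: Calculate P(Y) using law of total probability
P(Y) = P(Y|X)P(X) + P(Y|¬X)P(¬X)
     = 0.7375 × 0.0500 + 0.3625 × 0.9500
     = 0.03687500 + 0.34437500
     = 0.38125000

Step 2: Apply Bayes' theorem
P(X|Y) = P(Y|X) × P(X) / P(Y)
       = 0.03687500 / 0.38125000
       = 0.0967


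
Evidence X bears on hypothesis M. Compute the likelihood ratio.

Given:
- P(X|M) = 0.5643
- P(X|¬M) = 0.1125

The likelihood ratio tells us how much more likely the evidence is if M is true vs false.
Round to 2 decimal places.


Likelihood Ratio (LR) = P(X|M) / P(X|¬M)

LR = 0.5643 / 0.1125
   = 5.02

The evidence is 5.02 times more likely if M is true than if M is false.
Because LR exceeds 1, X is evidence for M.


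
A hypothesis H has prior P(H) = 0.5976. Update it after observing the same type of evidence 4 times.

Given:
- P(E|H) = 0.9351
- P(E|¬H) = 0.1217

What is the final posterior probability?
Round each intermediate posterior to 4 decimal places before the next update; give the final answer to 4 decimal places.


Sequential Bayesian updating:

Initial prior: P(H) = 0.5976

Update 1:
  P(E) = 0.9351 × 0.5976 + 0.1217 × 0.4024 = 0.55881576 + 0.04897208 = 0.60778784
  P(H|E) = 0.55881576 / 0.60778784 = 0.9194

Update 2:
  P(E) = 0.9351 × 0.9194 + 0.1217 × 0.0806 = 0.85973094 + 0.00980902 = 0.86953996
  P(H|E) = 0.85973094 / 0.86953996 = 0.9887

Update 3:
  P(E) = 0.9351 × 0.9887 + 0.1217 × 0.0113 = 0.92453337 + 0.00137521 = 0.92590858
  P(H|E) = 0.92453337 / 0.92590858 = 0.9985

Update 4:
  P(E) = 0.9351 × 0.9985 + 0.1217 × 0.0015 = 0.93369735 + 0.00018255 = 0.93387990
  P(H|E) = 0.93369735 / 0.93387990 = 0.9998

Final posterior: 0.9998


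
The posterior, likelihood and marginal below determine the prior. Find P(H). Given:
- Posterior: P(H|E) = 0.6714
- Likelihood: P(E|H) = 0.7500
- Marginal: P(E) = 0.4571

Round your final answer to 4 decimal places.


From Bayes' theorem: P(H|E) = P(E|H) × P(H) / P(E)

Rearranging for P(H):
P(H) = P(H|E) × P(E) / P(E|H)
     = 0.6714 × 0.4571 / 0.7500
     = 0.30689694 / 0.7500
     = 0.4092


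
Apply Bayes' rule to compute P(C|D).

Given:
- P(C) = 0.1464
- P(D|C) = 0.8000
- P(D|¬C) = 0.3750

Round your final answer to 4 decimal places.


Bayes' theorem: P(C|D) = P(D|C) × P(C) / P(D)

Step 1: Calculate P(D) using law of total probability
P(D) = P(D|C)P(C) + P(D|¬C)P(¬C)
     = 0.8000 × 0.1464 + 0.3750 × 0.8536
     = 0.11712000 + 0.32010000
     = 0.43722000

Step 2: Apply Bayes' theorem
P(C|D) = P(D|C) × P(C) / P(D)
       = 0.11712000 / 0.43722000
       = 0.2679


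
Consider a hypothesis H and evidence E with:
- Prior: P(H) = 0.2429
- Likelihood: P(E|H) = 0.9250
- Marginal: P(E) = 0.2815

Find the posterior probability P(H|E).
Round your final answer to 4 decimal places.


Using Bayes' theorem:

P(H|E) = P(E|H) × P(H) / P(E)
       = 0.9250 × 0.2429 / 0.2815
       = 0.22468250 / 0.2815
       = 0.7982

The evidence strengthens our belief in H.
Prior: 0.2429 → Posterior: 0.7982


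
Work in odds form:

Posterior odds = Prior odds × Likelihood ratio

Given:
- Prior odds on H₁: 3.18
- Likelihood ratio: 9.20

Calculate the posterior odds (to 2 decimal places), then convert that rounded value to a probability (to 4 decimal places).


Step 1: Calculate posterior odds
Posterior odds = Prior odds × LR
               = 3.18 × 9.20
               = 29.26

Step 2: Convert to probability
P(H₁|E) = Posterior odds / (1 + Posterior odds)
       = 29.26 / (1 + 29.26)
       = 29.26 / 30.26
       = 0.9670

The evidence increased P(H₁) from 0.7608 to 0.9670.


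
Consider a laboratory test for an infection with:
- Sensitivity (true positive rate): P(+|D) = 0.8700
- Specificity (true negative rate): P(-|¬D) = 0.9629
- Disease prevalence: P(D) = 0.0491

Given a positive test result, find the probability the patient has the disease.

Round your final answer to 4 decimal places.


Let D = has disease, + = positive test

Given:
- P(D) = 0.0491 (prevalence)
- P(+|D) = 0.8700 (sensitivity)
- P(-|¬D) = 0.9629 (specificity)
- P(+|¬D) = 0.0371 (false positive rate = 1 - specificity)

Step 1: Find P(+)
P(+) = P(+|D)P(D) + P(+|¬D)P(¬D)
     = 0.8700 × 0.0491 + 0.0371 × 0.9509
     = 0.04271700 + 0.03527839
     = 0.07799539

Step 2: Apply Bayes' theorem for P(D|+)
P(D|+) = P(+|D)P(D) / P(+)
       = 0.04271700 / 0.07799539
       = 0.5477


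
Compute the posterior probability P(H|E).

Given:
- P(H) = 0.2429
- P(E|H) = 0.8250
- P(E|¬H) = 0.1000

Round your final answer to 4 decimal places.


Bayes' theorem: P(H|E) = P(E|H) × P(H) / P(E)

Step 1: Calculate P(E) using law of total probability
P(E) = P(E|H)P(H) + P(E|¬H)P(¬H)
     = 0.8250 × 0.2429 + 0.1000 × 0.7571
     = 0.20039250 + 0.07571000
     = 0.27610250

Step 2: Apply Bayes' theorem
P(H|E) = P(E|H) × P(H) / P(E)
       = 0.20039250 / 0.27610250
       = 0.7258


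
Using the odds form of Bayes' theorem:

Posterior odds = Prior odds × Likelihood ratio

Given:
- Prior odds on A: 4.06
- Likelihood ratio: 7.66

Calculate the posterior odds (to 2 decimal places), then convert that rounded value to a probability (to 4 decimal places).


Step 1: Calculate posterior odds
Posterior odds = Prior odds × LR
               = 4.06 × 7.66
               = 31.10

Step 2: Convert to probability
P(A|E) = Posterior odds / (1 + Posterior odds)
       = 31.10 / (1 + 31.10)
       = 31.10 / 32.10
       = 0.9688

The evidence increased P(A) from 0.8024 to 0.9688.


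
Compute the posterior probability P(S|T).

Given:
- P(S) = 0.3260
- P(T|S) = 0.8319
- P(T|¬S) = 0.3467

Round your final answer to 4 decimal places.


Bayes' theorem: P(S|T) = P(T|S) × P(S) / P(T)

Step 1: Calculate P(T) using law of total probability
P(T) = P(T|S)P(S) + P(T|¬S)P(¬S)
     = 0.8319 × 0.3260 + 0.3467 × 0.6740
     = 0.27119940 + 0.23367580
     = 0.50487520

Step 2: Apply Bayes' theorem
P(S|T) = P(T|S) × P(S) / P(T)
       = 0.27119940 / 0.50487520
       = 0.5372


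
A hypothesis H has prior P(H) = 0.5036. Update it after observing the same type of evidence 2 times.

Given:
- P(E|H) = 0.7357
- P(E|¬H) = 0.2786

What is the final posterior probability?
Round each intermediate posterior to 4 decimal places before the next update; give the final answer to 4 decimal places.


Sequential Bayesian updating:

Initial prior: P(H) = 0.5036

Update 1:
  P(E) = 0.7357 × 0.5036 + 0.2786 × 0.4964 = 0.37049852 + 0.13829704 = 0.50879556
  P(H|E) = 0.37049852 / 0.50879556 = 0.7282

Update 2:
  P(E) = 0.7357 × 0.7282 + 0.2786 × 0.2718 = 0.53573674 + 0.07572348 = 0.61146022
  P(H|E) = 0.53573674 / 0.61146022 = 0.8762

Final posterior: 0.8762


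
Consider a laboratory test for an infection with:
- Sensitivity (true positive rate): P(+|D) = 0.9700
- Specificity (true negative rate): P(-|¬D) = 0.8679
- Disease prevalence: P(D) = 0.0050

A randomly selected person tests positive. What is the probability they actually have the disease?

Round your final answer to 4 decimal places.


Let D = has disease, + = positive test

Given:
- P(D) = 0.0050 (prevalence)
- P(+|D) = 0.9700 (sensitivity)
- P(-|¬D) = 0.8679 (specificity)
- P(+|¬D) = 0.1321 (false positive rate = 1 - specificity)

Step 1: Find P(+)
P(+) = P(+|D)P(D) + P(+|¬D)P(¬D)
     = 0.9700 × 0.0050 + 0.1321 × 0.9950
     = 0.00485000 + 0.13143950
     = 0.13628950

Step 2: Apply Bayes' theorem for P(D|+)
P(D|+) = P(+|D)P(D) / P(+)
       = 0.00485000 / 0.13628950
       = 0.0356


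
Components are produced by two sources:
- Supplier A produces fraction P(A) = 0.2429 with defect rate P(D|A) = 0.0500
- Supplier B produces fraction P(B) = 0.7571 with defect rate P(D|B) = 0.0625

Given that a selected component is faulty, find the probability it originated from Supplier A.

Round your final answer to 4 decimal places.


Let A = from Supplier A, D = faulty

Given:
- P(A) = 0.2429, P(B) = 0.7571
- P(D|A) = 0.0500, P(D|B) = 0.0625

Step 1: Find P(D)
P(D) = P(D|A)P(A) + P(D|B)P(B)
     = 0.0500 × 0.2429 + 0.0625 × 0.7571
     = 0.01214500 + 0.04731875
     = 0.05946375

Step 2: Apply Bayes' theorem
P(A|D) = P(D|A)P(A) / P(D)
       = 0.01214500 / 0.05946375
       = 0.2042


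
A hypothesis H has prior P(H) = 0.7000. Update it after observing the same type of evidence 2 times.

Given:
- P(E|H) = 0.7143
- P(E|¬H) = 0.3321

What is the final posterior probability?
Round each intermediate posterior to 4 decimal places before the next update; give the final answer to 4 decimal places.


Sequential Bayesian updating:

Initial prior: P(H) = 0.7000

Update 1:
  P(E) = 0.7143 × 0.7000 + 0.3321 × 0.3000 = 0.50001000 + 0.09963000 = 0.59964000
  P(H|E) = 0.50001000 / 0.59964000 = 0.8339

Update 2:
  P(E) = 0.7143 × 0.8339 + 0.3321 × 0.1661 = 0.59565477 + 0.05516181 = 0.65081658
  P(H|E) = 0.59565477 / 0.65081658 = 0.9152

Final posterior: 0.9152


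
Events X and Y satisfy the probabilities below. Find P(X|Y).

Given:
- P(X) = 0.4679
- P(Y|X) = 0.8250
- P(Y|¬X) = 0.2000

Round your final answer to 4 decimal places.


Bayes' theorem: P(X|Y) = P(Y|X) × P(X) / P(Y)

Step 1: Calculate P(Y) using law of total probability
P(Y) = P(Y|X)P(X) + P(Y|¬X)P(¬X)
     = 0.8250 × 0.4679 + 0.2000 × 0.5321
     = 0.38601750 + 0.10642000
     = 0.49243750

Step 2: Apply Bayes' theorem
P(X|Y) = P(Y|X) × P(X) / P(Y)
       = 0.38601750 / 0.49243750
       = 0.7839


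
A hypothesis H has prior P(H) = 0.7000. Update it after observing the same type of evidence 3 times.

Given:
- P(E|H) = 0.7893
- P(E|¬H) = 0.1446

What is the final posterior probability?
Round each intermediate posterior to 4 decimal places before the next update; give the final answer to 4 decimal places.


Sequential Bayesian updating:

Initial prior: P(H) = 0.7000

Update 1:
  P(E) = 0.7893 × 0.7000 + 0.1446 × 0.3000 = 0.55251000 + 0.04338000 = 0.59589000
  P(H|E) = 0.55251000 / 0.59589000 = 0.9272

Update 2:
  P(E) = 0.7893 × 0.9272 + 0.1446 × 0.0728 = 0.73183896 + 0.01052688 = 0.74236584
  P(H|E) = 0.73183896 / 0.74236584 = 0.9858

Update 3:
  P(E) = 0.7893 × 0.9858 + 0.1446 × 0.0142 = 0.77809194 + 0.00205332 = 0.78014526
  P(H|E) = 0.77809194 / 0.78014526 = 0.9974

Final posterior: 0.9974


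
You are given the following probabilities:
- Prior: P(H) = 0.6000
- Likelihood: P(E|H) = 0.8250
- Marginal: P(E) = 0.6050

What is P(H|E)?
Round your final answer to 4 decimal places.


Using Bayes' theorem:

P(H|E) = P(E|H) × P(H) / P(E)
       = 0.8250 × 0.6000 / 0.6050
       = 0.49500000 / 0.6050
       = 0.8182

The evidence strengthens our belief in H.
Prior: 0.6000 → Posterior: 0.8182


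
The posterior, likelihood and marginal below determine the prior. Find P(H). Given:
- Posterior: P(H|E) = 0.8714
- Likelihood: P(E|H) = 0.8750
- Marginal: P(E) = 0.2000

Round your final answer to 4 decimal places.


From Bayes' theorem: P(H|E) = P(E|H) × P(H) / P(E)

Rearranging for P(H):
P(H) = P(H|E) × P(E) / P(E|H)
     = 0.8714 × 0.2000 / 0.8750
     = 0.17428000 / 0.8750
     = 0.1992


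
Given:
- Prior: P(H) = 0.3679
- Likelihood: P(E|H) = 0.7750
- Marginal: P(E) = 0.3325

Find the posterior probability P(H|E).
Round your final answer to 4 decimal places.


Using Bayes' theorem:

P(H|E) = P(E|H) × P(H) / P(E)
       = 0.7750 × 0.3679 / 0.3325
       = 0.28512250 / 0.3325
       = 0.8575

The evidence strengthens our belief in H.
Prior: 0.3679 → Posterior: 0.8575


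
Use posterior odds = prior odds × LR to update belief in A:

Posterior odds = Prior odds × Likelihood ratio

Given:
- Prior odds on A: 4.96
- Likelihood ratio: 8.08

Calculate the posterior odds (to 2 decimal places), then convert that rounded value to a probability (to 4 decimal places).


Step 1: Calculate posterior odds
Posterior odds = Prior odds × LR
               = 4.96 × 8.08
               = 40.08

Step 2: Convert to probability
P(A|E) = Posterior odds / (1 + Posterior odds)
       = 40.08 / (1 + 40.08)
       = 40.08 / 41.08
       = 0.9757

The evidence increased P(A) from 0.8322 to 0.9757.


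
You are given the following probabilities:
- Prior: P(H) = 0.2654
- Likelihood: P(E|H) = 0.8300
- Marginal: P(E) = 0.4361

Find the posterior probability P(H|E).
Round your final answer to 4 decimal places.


Using Bayes' theorem:

P(H|E) = P(E|H) × P(H) / P(E)
       = 0.8300 × 0.2654 / 0.4361
       = 0.22028200 / 0.4361
       = 0.5051

The evidence strengthens our belief in H.
Prior: 0.2654 → Posterior: 0.5051


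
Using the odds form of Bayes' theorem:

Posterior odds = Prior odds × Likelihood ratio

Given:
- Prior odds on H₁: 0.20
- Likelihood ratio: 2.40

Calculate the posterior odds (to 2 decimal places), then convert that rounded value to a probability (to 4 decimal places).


Step 1: Calculate posterior odds
Posterior odds = Prior odds × LR
               = 0.20 × 2.40
               = 0.48

Step 2: Convert to probability
P(H₁|E) = Posterior odds / (1 + Posterior odds)
       = 0.48 / (1 + 0.48)
       = 0.48 / 1.48
       = 0.3243

The evidence increased P(H₁) from 0.1667 to 0.3243.


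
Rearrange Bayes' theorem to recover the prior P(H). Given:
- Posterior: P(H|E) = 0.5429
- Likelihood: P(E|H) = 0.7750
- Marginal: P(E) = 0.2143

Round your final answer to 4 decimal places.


From Bayes' theorem: P(H|E) = P(E|H) × P(H) / P(E)

Rearranging for P(H):
P(H) = P(H|E) × P(E) / P(E|H)
     = 0.5429 × 0.2143 / 0.7750
     = 0.11634347 / 0.7750
     = 0.1501


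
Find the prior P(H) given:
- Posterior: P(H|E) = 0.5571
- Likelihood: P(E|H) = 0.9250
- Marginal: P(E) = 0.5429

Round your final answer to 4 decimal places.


From Bayes' theorem: P(H|E) = P(E|H) × P(H) / P(E)

Rearranging for P(H):
P(H) = P(H|E) × P(E) / P(E|H)
     = 0.5571 × 0.5429 / 0.9250
     = 0.30244959 / 0.9250
     = 0.3270


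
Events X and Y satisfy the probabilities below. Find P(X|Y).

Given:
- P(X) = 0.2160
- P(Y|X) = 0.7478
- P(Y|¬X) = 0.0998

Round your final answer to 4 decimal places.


Bayes' theorem: P(X|Y) = P(Y|X) × P(X) / P(Y)

Step 1: Calculate P(Y) using law of total probability
P(Y) = P(Y|X)P(X) + P(Y|¬X)P(¬X)
     = 0.7478 × 0.2160 + 0.0998 × 0.7840
     = 0.16152480 + 0.07824320
     = 0.23976800

Step 2: Apply Bayes' theorem
P(X|Y) = P(Y|X) × P(X) / P(Y)
       = 0.16152480 / 0.23976800
       = 0.6737


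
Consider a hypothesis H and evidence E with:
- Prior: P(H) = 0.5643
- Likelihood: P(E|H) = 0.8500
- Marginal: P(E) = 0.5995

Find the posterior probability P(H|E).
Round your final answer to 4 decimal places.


Using Bayes' theorem:

P(H|E) = P(E|H) × P(H) / P(E)
       = 0.8500 × 0.5643 / 0.5995
       = 0.47965500 / 0.5995
       = 0.8001

The evidence strengthens our belief in H.
Prior: 0.5643 → Posterior: 0.8001


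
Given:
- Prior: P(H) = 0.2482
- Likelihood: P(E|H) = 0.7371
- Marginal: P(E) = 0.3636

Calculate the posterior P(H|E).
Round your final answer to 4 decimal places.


Using Bayes' theorem:

P(H|E) = P(E|H) × P(H) / P(E)
       = 0.7371 × 0.2482 / 0.3636
       = 0.18294822 / 0.3636
       = 0.5032

The evidence strengthens our belief in H.
Prior: 0.2482 → Posterior: 0.5032


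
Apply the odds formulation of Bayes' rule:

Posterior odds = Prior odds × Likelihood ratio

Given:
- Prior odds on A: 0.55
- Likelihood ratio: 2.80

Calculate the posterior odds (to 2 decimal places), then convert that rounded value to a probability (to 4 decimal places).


Step 1: Calculate posterior odds
Posterior odds = Prior odds × LR
               = 0.55 × 2.80
               = 1.54

Step 2: Convert to probability
P(A|E) = Posterior odds / (1 + Posterior odds)
       = 1.54 / (1 + 1.54)
       = 1.54 / 2.54
       = 0.6063

The evidence increased P(A) from 0.3548 to 0.6063.


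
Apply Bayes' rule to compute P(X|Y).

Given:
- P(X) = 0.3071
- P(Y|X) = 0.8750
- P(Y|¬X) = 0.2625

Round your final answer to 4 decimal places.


Bayes' theorem: P(X|Y) = P(Y|X) × P(X) / P(Y)

Step 1: Calculate P(Y) using law of total probability
P(Y) = P(Y|X)P(X) + P(Y|¬X)P(¬X)
     = 0.8750 × 0.3071 + 0.2625 × 0.6929
     = 0.26871250 + 0.18188625
     = 0.45059875

Step 2: Apply Bayes' theorem
P(X|Y) = P(Y|X) × P(X) / P(Y)
       = 0.26871250 / 0.45059875
       = 0.5963


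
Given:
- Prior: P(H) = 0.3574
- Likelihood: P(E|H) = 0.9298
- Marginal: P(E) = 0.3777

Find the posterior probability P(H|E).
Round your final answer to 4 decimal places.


Using Bayes' theorem:

P(H|E) = P(E|H) × P(H) / P(E)
       = 0.9298 × 0.3574 / 0.3777
       = 0.33231052 / 0.3777
       = 0.8798

The evidence strengthens our belief in H.
Prior: 0.3574 → Posterior: 0.8798


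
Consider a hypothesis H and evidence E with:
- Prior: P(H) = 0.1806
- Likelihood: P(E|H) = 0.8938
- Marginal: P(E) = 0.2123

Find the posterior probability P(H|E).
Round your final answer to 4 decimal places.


Using Bayes' theorem:

P(H|E) = P(E|H) × P(H) / P(E)
       = 0.8938 × 0.1806 / 0.2123
       = 0.16142028 / 0.2123
       = 0.7603

The evidence strengthens our belief in H.
Prior: 0.1806 → Posterior: 0.7603


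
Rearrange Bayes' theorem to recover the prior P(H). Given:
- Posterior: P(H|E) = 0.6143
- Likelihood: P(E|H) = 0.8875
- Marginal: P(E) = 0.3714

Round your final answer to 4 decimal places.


From Bayes' theorem: P(H|E) = P(E|H) × P(H) / P(E)

Rearranging for P(H):
P(H) = P(H|E) × P(E) / P(E|H)
     = 0.6143 × 0.3714 / 0.8875
     = 0.22815102 / 0.8875
     = 0.2571
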